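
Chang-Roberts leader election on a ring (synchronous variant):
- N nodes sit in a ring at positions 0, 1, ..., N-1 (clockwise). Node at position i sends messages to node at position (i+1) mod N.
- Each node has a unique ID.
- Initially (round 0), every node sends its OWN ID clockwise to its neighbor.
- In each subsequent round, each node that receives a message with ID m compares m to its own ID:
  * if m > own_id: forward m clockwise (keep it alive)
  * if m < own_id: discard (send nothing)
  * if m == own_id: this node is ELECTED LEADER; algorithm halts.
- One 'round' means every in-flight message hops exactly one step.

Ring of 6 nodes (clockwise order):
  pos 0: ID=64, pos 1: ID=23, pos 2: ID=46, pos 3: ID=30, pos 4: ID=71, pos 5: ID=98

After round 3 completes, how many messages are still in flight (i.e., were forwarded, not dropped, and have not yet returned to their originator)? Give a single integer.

Answer: 2

Derivation:
Round 1: pos1(id23) recv 64: fwd; pos2(id46) recv 23: drop; pos3(id30) recv 46: fwd; pos4(id71) recv 30: drop; pos5(id98) recv 71: drop; pos0(id64) recv 98: fwd
Round 2: pos2(id46) recv 64: fwd; pos4(id71) recv 46: drop; pos1(id23) recv 98: fwd
Round 3: pos3(id30) recv 64: fwd; pos2(id46) recv 98: fwd
After round 3: 2 messages still in flight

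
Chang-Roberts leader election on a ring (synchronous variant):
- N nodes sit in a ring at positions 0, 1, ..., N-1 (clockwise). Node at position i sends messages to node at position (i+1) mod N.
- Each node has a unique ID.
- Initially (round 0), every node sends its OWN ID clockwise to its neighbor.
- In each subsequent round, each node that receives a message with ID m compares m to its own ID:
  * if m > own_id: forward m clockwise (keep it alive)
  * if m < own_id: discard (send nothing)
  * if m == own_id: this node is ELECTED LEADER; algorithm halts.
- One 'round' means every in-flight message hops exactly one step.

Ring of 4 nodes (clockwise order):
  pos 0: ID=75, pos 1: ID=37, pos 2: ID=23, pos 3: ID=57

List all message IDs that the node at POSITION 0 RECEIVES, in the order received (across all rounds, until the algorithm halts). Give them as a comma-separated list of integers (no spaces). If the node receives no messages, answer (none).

Round 1: pos1(id37) recv 75: fwd; pos2(id23) recv 37: fwd; pos3(id57) recv 23: drop; pos0(id75) recv 57: drop
Round 2: pos2(id23) recv 75: fwd; pos3(id57) recv 37: drop
Round 3: pos3(id57) recv 75: fwd
Round 4: pos0(id75) recv 75: ELECTED

Answer: 57,75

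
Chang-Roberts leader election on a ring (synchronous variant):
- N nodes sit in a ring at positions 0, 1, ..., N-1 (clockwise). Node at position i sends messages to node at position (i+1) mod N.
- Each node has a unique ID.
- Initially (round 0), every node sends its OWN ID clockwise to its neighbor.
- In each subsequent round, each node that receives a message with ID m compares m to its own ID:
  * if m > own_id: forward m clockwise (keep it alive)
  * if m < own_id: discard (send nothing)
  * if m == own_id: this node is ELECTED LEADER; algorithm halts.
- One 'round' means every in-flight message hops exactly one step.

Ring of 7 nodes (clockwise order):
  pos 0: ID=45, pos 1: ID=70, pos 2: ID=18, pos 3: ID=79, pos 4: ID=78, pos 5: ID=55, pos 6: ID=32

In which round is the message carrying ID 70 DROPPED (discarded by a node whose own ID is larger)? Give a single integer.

Round 1: pos1(id70) recv 45: drop; pos2(id18) recv 70: fwd; pos3(id79) recv 18: drop; pos4(id78) recv 79: fwd; pos5(id55) recv 78: fwd; pos6(id32) recv 55: fwd; pos0(id45) recv 32: drop
Round 2: pos3(id79) recv 70: drop; pos5(id55) recv 79: fwd; pos6(id32) recv 78: fwd; pos0(id45) recv 55: fwd
Round 3: pos6(id32) recv 79: fwd; pos0(id45) recv 78: fwd; pos1(id70) recv 55: drop
Round 4: pos0(id45) recv 79: fwd; pos1(id70) recv 78: fwd
Round 5: pos1(id70) recv 79: fwd; pos2(id18) recv 78: fwd
Round 6: pos2(id18) recv 79: fwd; pos3(id79) recv 78: drop
Round 7: pos3(id79) recv 79: ELECTED
Message ID 70 originates at pos 1; dropped at pos 3 in round 2

Answer: 2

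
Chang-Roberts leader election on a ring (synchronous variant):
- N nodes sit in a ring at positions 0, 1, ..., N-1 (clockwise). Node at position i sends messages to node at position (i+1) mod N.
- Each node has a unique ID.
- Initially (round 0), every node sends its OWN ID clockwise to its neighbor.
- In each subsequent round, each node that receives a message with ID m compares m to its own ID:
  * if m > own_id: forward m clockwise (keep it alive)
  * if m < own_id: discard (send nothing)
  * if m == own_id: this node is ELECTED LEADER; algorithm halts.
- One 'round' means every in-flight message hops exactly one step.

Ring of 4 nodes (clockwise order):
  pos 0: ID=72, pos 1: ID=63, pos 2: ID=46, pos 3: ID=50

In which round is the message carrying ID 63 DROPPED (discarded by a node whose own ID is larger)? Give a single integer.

Round 1: pos1(id63) recv 72: fwd; pos2(id46) recv 63: fwd; pos3(id50) recv 46: drop; pos0(id72) recv 50: drop
Round 2: pos2(id46) recv 72: fwd; pos3(id50) recv 63: fwd
Round 3: pos3(id50) recv 72: fwd; pos0(id72) recv 63: drop
Round 4: pos0(id72) recv 72: ELECTED
Message ID 63 originates at pos 1; dropped at pos 0 in round 3

Answer: 3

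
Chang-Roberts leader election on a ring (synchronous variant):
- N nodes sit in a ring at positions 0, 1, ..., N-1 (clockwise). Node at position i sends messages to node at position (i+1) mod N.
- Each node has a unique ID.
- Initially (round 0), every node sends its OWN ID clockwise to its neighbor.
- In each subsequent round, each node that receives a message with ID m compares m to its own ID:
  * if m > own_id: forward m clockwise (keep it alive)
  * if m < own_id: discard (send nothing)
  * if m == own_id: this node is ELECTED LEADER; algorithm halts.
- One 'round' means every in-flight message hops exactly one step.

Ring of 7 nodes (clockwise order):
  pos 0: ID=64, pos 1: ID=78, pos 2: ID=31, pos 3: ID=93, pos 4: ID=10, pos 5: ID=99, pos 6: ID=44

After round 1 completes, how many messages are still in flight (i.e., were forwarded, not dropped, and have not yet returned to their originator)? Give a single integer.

Answer: 3

Derivation:
Round 1: pos1(id78) recv 64: drop; pos2(id31) recv 78: fwd; pos3(id93) recv 31: drop; pos4(id10) recv 93: fwd; pos5(id99) recv 10: drop; pos6(id44) recv 99: fwd; pos0(id64) recv 44: drop
After round 1: 3 messages still in flight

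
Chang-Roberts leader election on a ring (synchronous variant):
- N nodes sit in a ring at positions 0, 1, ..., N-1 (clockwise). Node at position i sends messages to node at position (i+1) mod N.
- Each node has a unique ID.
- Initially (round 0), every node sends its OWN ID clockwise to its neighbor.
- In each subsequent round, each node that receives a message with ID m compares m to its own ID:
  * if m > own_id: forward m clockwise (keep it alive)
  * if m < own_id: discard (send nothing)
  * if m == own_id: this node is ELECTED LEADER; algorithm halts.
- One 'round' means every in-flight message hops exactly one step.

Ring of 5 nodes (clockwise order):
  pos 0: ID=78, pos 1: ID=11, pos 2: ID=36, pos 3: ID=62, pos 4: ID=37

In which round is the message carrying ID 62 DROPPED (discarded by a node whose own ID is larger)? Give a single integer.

Answer: 2

Derivation:
Round 1: pos1(id11) recv 78: fwd; pos2(id36) recv 11: drop; pos3(id62) recv 36: drop; pos4(id37) recv 62: fwd; pos0(id78) recv 37: drop
Round 2: pos2(id36) recv 78: fwd; pos0(id78) recv 62: drop
Round 3: pos3(id62) recv 78: fwd
Round 4: pos4(id37) recv 78: fwd
Round 5: pos0(id78) recv 78: ELECTED
Message ID 62 originates at pos 3; dropped at pos 0 in round 2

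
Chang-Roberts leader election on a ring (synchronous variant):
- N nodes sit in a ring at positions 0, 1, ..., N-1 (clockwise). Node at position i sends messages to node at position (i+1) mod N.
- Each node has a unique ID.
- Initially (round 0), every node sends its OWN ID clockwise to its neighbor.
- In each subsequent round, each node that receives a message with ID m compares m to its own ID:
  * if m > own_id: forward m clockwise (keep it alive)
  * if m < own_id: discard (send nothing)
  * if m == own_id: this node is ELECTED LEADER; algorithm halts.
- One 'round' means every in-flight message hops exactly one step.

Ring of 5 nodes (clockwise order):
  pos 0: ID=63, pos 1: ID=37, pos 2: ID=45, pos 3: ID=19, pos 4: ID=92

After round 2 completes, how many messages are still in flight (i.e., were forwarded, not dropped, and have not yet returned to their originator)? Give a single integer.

Round 1: pos1(id37) recv 63: fwd; pos2(id45) recv 37: drop; pos3(id19) recv 45: fwd; pos4(id92) recv 19: drop; pos0(id63) recv 92: fwd
Round 2: pos2(id45) recv 63: fwd; pos4(id92) recv 45: drop; pos1(id37) recv 92: fwd
After round 2: 2 messages still in flight

Answer: 2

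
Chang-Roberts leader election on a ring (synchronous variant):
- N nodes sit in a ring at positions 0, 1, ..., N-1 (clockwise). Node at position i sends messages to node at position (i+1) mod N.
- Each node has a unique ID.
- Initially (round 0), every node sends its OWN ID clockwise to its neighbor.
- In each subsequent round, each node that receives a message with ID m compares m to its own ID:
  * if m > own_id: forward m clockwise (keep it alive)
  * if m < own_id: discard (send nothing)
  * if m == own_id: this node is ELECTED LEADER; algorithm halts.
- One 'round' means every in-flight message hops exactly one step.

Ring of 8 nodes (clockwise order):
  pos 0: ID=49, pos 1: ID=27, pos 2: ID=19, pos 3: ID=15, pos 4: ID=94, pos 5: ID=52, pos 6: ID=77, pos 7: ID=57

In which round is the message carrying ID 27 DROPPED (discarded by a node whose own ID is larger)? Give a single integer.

Round 1: pos1(id27) recv 49: fwd; pos2(id19) recv 27: fwd; pos3(id15) recv 19: fwd; pos4(id94) recv 15: drop; pos5(id52) recv 94: fwd; pos6(id77) recv 52: drop; pos7(id57) recv 77: fwd; pos0(id49) recv 57: fwd
Round 2: pos2(id19) recv 49: fwd; pos3(id15) recv 27: fwd; pos4(id94) recv 19: drop; pos6(id77) recv 94: fwd; pos0(id49) recv 77: fwd; pos1(id27) recv 57: fwd
Round 3: pos3(id15) recv 49: fwd; pos4(id94) recv 27: drop; pos7(id57) recv 94: fwd; pos1(id27) recv 77: fwd; pos2(id19) recv 57: fwd
Round 4: pos4(id94) recv 49: drop; pos0(id49) recv 94: fwd; pos2(id19) recv 77: fwd; pos3(id15) recv 57: fwd
Round 5: pos1(id27) recv 94: fwd; pos3(id15) recv 77: fwd; pos4(id94) recv 57: drop
Round 6: pos2(id19) recv 94: fwd; pos4(id94) recv 77: drop
Round 7: pos3(id15) recv 94: fwd
Round 8: pos4(id94) recv 94: ELECTED
Message ID 27 originates at pos 1; dropped at pos 4 in round 3

Answer: 3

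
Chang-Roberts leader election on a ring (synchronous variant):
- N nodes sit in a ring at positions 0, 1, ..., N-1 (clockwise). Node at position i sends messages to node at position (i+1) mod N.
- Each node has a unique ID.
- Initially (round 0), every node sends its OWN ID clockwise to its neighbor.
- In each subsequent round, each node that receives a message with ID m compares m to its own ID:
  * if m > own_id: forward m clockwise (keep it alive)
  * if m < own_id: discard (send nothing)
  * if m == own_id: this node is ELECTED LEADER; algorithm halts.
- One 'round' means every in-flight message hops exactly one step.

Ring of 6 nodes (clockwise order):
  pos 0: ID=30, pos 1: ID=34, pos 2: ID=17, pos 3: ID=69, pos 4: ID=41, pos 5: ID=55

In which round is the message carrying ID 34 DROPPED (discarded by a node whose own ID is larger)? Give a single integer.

Round 1: pos1(id34) recv 30: drop; pos2(id17) recv 34: fwd; pos3(id69) recv 17: drop; pos4(id41) recv 69: fwd; pos5(id55) recv 41: drop; pos0(id30) recv 55: fwd
Round 2: pos3(id69) recv 34: drop; pos5(id55) recv 69: fwd; pos1(id34) recv 55: fwd
Round 3: pos0(id30) recv 69: fwd; pos2(id17) recv 55: fwd
Round 4: pos1(id34) recv 69: fwd; pos3(id69) recv 55: drop
Round 5: pos2(id17) recv 69: fwd
Round 6: pos3(id69) recv 69: ELECTED
Message ID 34 originates at pos 1; dropped at pos 3 in round 2

Answer: 2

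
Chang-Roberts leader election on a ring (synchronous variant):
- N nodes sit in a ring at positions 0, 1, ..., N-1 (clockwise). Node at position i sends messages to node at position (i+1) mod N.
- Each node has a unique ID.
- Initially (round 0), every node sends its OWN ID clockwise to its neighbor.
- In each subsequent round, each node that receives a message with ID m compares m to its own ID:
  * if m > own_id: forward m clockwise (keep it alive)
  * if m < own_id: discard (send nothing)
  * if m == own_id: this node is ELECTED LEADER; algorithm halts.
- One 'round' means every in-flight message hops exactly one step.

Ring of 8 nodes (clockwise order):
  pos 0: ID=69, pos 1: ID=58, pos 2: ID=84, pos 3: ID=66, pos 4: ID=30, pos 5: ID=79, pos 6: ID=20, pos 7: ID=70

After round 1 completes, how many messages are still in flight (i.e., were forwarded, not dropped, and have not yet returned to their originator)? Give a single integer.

Answer: 5

Derivation:
Round 1: pos1(id58) recv 69: fwd; pos2(id84) recv 58: drop; pos3(id66) recv 84: fwd; pos4(id30) recv 66: fwd; pos5(id79) recv 30: drop; pos6(id20) recv 79: fwd; pos7(id70) recv 20: drop; pos0(id69) recv 70: fwd
After round 1: 5 messages still in flight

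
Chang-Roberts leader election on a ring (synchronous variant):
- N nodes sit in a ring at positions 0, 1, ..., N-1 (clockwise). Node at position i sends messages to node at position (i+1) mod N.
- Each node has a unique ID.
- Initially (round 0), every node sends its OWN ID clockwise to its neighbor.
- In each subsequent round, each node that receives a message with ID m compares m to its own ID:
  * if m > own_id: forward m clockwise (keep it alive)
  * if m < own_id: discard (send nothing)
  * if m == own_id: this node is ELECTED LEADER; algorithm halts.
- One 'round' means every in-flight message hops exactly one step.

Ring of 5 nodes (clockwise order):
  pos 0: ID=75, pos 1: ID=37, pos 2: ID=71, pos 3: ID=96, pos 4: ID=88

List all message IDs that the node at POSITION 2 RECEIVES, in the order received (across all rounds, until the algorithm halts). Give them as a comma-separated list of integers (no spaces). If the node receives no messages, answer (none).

Answer: 37,75,88,96

Derivation:
Round 1: pos1(id37) recv 75: fwd; pos2(id71) recv 37: drop; pos3(id96) recv 71: drop; pos4(id88) recv 96: fwd; pos0(id75) recv 88: fwd
Round 2: pos2(id71) recv 75: fwd; pos0(id75) recv 96: fwd; pos1(id37) recv 88: fwd
Round 3: pos3(id96) recv 75: drop; pos1(id37) recv 96: fwd; pos2(id71) recv 88: fwd
Round 4: pos2(id71) recv 96: fwd; pos3(id96) recv 88: drop
Round 5: pos3(id96) recv 96: ELECTED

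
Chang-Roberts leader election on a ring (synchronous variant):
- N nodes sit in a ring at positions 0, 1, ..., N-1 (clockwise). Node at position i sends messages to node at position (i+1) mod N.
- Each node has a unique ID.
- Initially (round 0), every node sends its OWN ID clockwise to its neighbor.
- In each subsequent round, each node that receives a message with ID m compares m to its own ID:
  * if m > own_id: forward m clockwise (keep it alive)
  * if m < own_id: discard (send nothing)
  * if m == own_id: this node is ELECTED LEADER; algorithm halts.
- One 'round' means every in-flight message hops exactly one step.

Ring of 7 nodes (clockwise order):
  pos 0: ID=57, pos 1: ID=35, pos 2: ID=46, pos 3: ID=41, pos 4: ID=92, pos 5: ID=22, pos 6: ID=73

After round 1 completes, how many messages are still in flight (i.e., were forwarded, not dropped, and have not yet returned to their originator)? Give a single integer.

Round 1: pos1(id35) recv 57: fwd; pos2(id46) recv 35: drop; pos3(id41) recv 46: fwd; pos4(id92) recv 41: drop; pos5(id22) recv 92: fwd; pos6(id73) recv 22: drop; pos0(id57) recv 73: fwd
After round 1: 4 messages still in flight

Answer: 4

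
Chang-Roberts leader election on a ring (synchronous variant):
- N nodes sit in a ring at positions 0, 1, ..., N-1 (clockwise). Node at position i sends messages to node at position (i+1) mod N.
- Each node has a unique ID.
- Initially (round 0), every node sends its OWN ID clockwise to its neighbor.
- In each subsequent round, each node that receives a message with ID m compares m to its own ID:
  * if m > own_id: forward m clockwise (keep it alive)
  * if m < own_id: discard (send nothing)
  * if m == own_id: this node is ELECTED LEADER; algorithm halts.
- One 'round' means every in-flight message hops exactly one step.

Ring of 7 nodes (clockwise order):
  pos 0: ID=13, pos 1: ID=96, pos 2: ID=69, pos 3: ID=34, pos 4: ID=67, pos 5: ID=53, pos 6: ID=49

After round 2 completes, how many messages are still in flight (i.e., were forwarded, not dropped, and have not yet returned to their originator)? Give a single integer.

Answer: 4

Derivation:
Round 1: pos1(id96) recv 13: drop; pos2(id69) recv 96: fwd; pos3(id34) recv 69: fwd; pos4(id67) recv 34: drop; pos5(id53) recv 67: fwd; pos6(id49) recv 53: fwd; pos0(id13) recv 49: fwd
Round 2: pos3(id34) recv 96: fwd; pos4(id67) recv 69: fwd; pos6(id49) recv 67: fwd; pos0(id13) recv 53: fwd; pos1(id96) recv 49: drop
After round 2: 4 messages still in flight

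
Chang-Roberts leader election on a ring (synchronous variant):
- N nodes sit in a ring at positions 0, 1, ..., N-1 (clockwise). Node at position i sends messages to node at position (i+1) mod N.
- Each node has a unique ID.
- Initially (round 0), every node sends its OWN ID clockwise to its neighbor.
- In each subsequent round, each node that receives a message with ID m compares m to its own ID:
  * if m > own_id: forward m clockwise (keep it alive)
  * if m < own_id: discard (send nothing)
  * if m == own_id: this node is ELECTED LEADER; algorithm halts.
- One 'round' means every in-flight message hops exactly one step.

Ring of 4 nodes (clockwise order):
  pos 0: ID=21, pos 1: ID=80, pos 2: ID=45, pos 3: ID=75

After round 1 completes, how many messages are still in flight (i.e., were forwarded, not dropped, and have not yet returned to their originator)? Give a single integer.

Round 1: pos1(id80) recv 21: drop; pos2(id45) recv 80: fwd; pos3(id75) recv 45: drop; pos0(id21) recv 75: fwd
After round 1: 2 messages still in flight

Answer: 2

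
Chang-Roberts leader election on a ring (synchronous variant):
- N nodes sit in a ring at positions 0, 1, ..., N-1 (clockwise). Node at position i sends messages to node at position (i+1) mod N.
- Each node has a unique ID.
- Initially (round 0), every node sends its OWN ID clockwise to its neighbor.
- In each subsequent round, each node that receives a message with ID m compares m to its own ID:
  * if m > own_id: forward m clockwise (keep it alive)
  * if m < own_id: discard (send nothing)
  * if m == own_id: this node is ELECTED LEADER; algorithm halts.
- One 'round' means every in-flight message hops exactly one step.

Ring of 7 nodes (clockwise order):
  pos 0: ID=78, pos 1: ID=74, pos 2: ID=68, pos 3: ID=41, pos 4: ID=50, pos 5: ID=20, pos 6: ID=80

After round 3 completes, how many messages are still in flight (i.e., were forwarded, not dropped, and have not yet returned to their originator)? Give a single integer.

Round 1: pos1(id74) recv 78: fwd; pos2(id68) recv 74: fwd; pos3(id41) recv 68: fwd; pos4(id50) recv 41: drop; pos5(id20) recv 50: fwd; pos6(id80) recv 20: drop; pos0(id78) recv 80: fwd
Round 2: pos2(id68) recv 78: fwd; pos3(id41) recv 74: fwd; pos4(id50) recv 68: fwd; pos6(id80) recv 50: drop; pos1(id74) recv 80: fwd
Round 3: pos3(id41) recv 78: fwd; pos4(id50) recv 74: fwd; pos5(id20) recv 68: fwd; pos2(id68) recv 80: fwd
After round 3: 4 messages still in flight

Answer: 4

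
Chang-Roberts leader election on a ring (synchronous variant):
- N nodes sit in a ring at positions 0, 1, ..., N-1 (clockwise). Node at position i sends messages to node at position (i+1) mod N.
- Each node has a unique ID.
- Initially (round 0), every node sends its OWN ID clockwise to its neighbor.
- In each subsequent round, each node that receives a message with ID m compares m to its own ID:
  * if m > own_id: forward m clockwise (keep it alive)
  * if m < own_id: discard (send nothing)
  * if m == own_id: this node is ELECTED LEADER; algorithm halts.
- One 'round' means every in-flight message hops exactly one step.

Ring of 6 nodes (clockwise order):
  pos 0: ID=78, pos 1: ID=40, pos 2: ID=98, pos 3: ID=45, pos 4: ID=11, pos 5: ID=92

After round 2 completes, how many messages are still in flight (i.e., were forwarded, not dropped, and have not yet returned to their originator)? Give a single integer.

Answer: 2

Derivation:
Round 1: pos1(id40) recv 78: fwd; pos2(id98) recv 40: drop; pos3(id45) recv 98: fwd; pos4(id11) recv 45: fwd; pos5(id92) recv 11: drop; pos0(id78) recv 92: fwd
Round 2: pos2(id98) recv 78: drop; pos4(id11) recv 98: fwd; pos5(id92) recv 45: drop; pos1(id40) recv 92: fwd
After round 2: 2 messages still in flight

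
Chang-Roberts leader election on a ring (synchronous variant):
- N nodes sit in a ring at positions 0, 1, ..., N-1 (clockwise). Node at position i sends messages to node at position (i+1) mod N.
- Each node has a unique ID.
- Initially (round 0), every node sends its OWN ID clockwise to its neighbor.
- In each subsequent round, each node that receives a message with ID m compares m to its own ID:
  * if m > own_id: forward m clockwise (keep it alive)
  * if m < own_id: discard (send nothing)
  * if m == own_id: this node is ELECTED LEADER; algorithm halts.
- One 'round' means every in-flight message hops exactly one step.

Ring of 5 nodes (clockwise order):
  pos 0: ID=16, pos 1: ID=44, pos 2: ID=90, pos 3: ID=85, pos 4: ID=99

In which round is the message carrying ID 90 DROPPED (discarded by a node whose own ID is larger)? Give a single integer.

Answer: 2

Derivation:
Round 1: pos1(id44) recv 16: drop; pos2(id90) recv 44: drop; pos3(id85) recv 90: fwd; pos4(id99) recv 85: drop; pos0(id16) recv 99: fwd
Round 2: pos4(id99) recv 90: drop; pos1(id44) recv 99: fwd
Round 3: pos2(id90) recv 99: fwd
Round 4: pos3(id85) recv 99: fwd
Round 5: pos4(id99) recv 99: ELECTED
Message ID 90 originates at pos 2; dropped at pos 4 in round 2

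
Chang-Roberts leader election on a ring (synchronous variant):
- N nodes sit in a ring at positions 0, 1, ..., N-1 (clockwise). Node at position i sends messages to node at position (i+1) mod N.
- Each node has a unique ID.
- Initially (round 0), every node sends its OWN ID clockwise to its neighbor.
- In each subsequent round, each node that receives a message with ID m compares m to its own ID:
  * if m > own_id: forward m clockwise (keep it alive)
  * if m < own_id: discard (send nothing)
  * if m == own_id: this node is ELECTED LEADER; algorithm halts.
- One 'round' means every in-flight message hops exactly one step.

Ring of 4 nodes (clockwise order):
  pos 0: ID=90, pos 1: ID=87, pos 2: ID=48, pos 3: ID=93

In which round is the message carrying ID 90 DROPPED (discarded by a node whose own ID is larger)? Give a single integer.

Round 1: pos1(id87) recv 90: fwd; pos2(id48) recv 87: fwd; pos3(id93) recv 48: drop; pos0(id90) recv 93: fwd
Round 2: pos2(id48) recv 90: fwd; pos3(id93) recv 87: drop; pos1(id87) recv 93: fwd
Round 3: pos3(id93) recv 90: drop; pos2(id48) recv 93: fwd
Round 4: pos3(id93) recv 93: ELECTED
Message ID 90 originates at pos 0; dropped at pos 3 in round 3

Answer: 3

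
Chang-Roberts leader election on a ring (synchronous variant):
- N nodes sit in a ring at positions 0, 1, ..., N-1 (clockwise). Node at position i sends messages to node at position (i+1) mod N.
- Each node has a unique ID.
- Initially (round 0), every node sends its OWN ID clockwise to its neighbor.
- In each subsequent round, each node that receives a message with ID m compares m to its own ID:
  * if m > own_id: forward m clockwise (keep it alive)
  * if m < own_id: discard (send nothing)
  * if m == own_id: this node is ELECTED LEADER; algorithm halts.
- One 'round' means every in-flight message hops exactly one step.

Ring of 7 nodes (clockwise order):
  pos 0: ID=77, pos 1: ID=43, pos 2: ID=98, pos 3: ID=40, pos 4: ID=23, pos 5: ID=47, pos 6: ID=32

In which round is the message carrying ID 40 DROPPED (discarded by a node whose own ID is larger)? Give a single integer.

Answer: 2

Derivation:
Round 1: pos1(id43) recv 77: fwd; pos2(id98) recv 43: drop; pos3(id40) recv 98: fwd; pos4(id23) recv 40: fwd; pos5(id47) recv 23: drop; pos6(id32) recv 47: fwd; pos0(id77) recv 32: drop
Round 2: pos2(id98) recv 77: drop; pos4(id23) recv 98: fwd; pos5(id47) recv 40: drop; pos0(id77) recv 47: drop
Round 3: pos5(id47) recv 98: fwd
Round 4: pos6(id32) recv 98: fwd
Round 5: pos0(id77) recv 98: fwd
Round 6: pos1(id43) recv 98: fwd
Round 7: pos2(id98) recv 98: ELECTED
Message ID 40 originates at pos 3; dropped at pos 5 in round 2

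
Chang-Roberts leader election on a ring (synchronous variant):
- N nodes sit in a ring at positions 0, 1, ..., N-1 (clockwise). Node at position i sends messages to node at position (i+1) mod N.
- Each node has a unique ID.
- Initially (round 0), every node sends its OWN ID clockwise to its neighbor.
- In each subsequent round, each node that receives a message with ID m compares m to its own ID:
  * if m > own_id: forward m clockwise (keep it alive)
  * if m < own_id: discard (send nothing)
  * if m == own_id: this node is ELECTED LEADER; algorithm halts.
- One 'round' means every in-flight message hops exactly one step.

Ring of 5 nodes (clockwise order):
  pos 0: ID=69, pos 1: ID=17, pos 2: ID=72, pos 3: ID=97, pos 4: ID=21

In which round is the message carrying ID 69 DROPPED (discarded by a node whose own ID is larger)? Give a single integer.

Answer: 2

Derivation:
Round 1: pos1(id17) recv 69: fwd; pos2(id72) recv 17: drop; pos3(id97) recv 72: drop; pos4(id21) recv 97: fwd; pos0(id69) recv 21: drop
Round 2: pos2(id72) recv 69: drop; pos0(id69) recv 97: fwd
Round 3: pos1(id17) recv 97: fwd
Round 4: pos2(id72) recv 97: fwd
Round 5: pos3(id97) recv 97: ELECTED
Message ID 69 originates at pos 0; dropped at pos 2 in round 2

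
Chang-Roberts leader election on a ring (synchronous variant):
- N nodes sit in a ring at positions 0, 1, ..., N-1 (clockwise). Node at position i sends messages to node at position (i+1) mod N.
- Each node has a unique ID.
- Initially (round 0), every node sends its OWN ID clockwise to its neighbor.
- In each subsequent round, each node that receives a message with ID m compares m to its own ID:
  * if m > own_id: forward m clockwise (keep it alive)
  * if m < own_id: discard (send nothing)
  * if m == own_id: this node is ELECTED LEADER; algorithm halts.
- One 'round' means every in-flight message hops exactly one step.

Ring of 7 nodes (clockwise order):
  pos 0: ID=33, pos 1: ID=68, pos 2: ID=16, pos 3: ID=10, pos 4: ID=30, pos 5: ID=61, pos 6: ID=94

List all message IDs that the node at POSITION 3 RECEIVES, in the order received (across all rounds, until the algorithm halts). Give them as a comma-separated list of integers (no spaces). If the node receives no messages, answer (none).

Answer: 16,68,94

Derivation:
Round 1: pos1(id68) recv 33: drop; pos2(id16) recv 68: fwd; pos3(id10) recv 16: fwd; pos4(id30) recv 10: drop; pos5(id61) recv 30: drop; pos6(id94) recv 61: drop; pos0(id33) recv 94: fwd
Round 2: pos3(id10) recv 68: fwd; pos4(id30) recv 16: drop; pos1(id68) recv 94: fwd
Round 3: pos4(id30) recv 68: fwd; pos2(id16) recv 94: fwd
Round 4: pos5(id61) recv 68: fwd; pos3(id10) recv 94: fwd
Round 5: pos6(id94) recv 68: drop; pos4(id30) recv 94: fwd
Round 6: pos5(id61) recv 94: fwd
Round 7: pos6(id94) recv 94: ELECTED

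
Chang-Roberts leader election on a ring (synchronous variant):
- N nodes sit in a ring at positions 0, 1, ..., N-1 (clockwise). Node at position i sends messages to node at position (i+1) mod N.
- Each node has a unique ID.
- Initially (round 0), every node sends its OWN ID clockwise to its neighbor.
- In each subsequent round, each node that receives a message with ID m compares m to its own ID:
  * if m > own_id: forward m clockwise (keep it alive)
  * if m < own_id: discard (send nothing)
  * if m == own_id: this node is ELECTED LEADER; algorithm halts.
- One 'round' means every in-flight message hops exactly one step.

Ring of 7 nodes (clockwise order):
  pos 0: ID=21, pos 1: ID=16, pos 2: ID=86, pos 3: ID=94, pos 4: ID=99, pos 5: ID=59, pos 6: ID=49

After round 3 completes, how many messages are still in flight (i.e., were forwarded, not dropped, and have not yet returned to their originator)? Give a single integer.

Round 1: pos1(id16) recv 21: fwd; pos2(id86) recv 16: drop; pos3(id94) recv 86: drop; pos4(id99) recv 94: drop; pos5(id59) recv 99: fwd; pos6(id49) recv 59: fwd; pos0(id21) recv 49: fwd
Round 2: pos2(id86) recv 21: drop; pos6(id49) recv 99: fwd; pos0(id21) recv 59: fwd; pos1(id16) recv 49: fwd
Round 3: pos0(id21) recv 99: fwd; pos1(id16) recv 59: fwd; pos2(id86) recv 49: drop
After round 3: 2 messages still in flight

Answer: 2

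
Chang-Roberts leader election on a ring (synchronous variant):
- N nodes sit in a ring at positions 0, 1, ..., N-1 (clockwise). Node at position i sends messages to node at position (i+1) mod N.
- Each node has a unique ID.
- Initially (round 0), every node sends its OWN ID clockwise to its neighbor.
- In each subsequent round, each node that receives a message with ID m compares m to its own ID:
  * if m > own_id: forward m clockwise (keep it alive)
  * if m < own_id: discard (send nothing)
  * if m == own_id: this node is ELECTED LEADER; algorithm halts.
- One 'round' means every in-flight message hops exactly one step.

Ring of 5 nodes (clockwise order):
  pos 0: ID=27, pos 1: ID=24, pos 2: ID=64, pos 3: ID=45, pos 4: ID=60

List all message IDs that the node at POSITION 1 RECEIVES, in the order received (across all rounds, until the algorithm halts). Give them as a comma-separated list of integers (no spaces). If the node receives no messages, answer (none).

Answer: 27,60,64

Derivation:
Round 1: pos1(id24) recv 27: fwd; pos2(id64) recv 24: drop; pos3(id45) recv 64: fwd; pos4(id60) recv 45: drop; pos0(id27) recv 60: fwd
Round 2: pos2(id64) recv 27: drop; pos4(id60) recv 64: fwd; pos1(id24) recv 60: fwd
Round 3: pos0(id27) recv 64: fwd; pos2(id64) recv 60: drop
Round 4: pos1(id24) recv 64: fwd
Round 5: pos2(id64) recv 64: ELECTED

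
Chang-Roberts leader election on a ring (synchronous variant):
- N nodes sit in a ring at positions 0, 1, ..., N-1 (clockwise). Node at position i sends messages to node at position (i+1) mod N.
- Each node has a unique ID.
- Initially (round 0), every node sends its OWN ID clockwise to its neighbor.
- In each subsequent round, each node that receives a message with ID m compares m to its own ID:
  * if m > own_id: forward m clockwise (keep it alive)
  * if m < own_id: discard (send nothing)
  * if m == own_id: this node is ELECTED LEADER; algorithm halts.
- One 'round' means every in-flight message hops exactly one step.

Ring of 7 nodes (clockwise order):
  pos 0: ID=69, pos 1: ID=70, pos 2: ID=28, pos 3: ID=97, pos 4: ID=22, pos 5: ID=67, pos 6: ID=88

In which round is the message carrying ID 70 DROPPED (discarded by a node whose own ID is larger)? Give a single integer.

Round 1: pos1(id70) recv 69: drop; pos2(id28) recv 70: fwd; pos3(id97) recv 28: drop; pos4(id22) recv 97: fwd; pos5(id67) recv 22: drop; pos6(id88) recv 67: drop; pos0(id69) recv 88: fwd
Round 2: pos3(id97) recv 70: drop; pos5(id67) recv 97: fwd; pos1(id70) recv 88: fwd
Round 3: pos6(id88) recv 97: fwd; pos2(id28) recv 88: fwd
Round 4: pos0(id69) recv 97: fwd; pos3(id97) recv 88: drop
Round 5: pos1(id70) recv 97: fwd
Round 6: pos2(id28) recv 97: fwd
Round 7: pos3(id97) recv 97: ELECTED
Message ID 70 originates at pos 1; dropped at pos 3 in round 2

Answer: 2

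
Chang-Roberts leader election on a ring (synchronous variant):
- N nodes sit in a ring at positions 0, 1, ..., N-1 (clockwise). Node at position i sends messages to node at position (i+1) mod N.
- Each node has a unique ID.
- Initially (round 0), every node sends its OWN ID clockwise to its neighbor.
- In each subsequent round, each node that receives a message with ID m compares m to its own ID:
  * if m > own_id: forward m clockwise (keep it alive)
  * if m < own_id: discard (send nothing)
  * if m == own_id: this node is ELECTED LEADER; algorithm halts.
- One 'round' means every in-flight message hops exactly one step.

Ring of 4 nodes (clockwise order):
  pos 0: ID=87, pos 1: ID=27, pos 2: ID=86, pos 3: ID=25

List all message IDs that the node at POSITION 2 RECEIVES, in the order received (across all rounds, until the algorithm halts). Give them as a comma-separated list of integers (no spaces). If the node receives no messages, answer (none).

Round 1: pos1(id27) recv 87: fwd; pos2(id86) recv 27: drop; pos3(id25) recv 86: fwd; pos0(id87) recv 25: drop
Round 2: pos2(id86) recv 87: fwd; pos0(id87) recv 86: drop
Round 3: pos3(id25) recv 87: fwd
Round 4: pos0(id87) recv 87: ELECTED

Answer: 27,87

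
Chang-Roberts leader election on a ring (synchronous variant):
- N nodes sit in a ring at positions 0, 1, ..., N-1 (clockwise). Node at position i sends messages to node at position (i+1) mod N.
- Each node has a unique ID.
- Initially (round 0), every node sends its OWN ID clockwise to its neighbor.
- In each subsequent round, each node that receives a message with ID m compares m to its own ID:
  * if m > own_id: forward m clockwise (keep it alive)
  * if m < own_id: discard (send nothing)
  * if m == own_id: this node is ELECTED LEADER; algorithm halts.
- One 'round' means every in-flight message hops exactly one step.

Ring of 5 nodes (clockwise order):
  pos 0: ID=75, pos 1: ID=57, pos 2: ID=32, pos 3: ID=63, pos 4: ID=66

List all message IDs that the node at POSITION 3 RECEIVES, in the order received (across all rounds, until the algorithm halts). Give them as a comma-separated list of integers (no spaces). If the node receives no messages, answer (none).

Round 1: pos1(id57) recv 75: fwd; pos2(id32) recv 57: fwd; pos3(id63) recv 32: drop; pos4(id66) recv 63: drop; pos0(id75) recv 66: drop
Round 2: pos2(id32) recv 75: fwd; pos3(id63) recv 57: drop
Round 3: pos3(id63) recv 75: fwd
Round 4: pos4(id66) recv 75: fwd
Round 5: pos0(id75) recv 75: ELECTED

Answer: 32,57,75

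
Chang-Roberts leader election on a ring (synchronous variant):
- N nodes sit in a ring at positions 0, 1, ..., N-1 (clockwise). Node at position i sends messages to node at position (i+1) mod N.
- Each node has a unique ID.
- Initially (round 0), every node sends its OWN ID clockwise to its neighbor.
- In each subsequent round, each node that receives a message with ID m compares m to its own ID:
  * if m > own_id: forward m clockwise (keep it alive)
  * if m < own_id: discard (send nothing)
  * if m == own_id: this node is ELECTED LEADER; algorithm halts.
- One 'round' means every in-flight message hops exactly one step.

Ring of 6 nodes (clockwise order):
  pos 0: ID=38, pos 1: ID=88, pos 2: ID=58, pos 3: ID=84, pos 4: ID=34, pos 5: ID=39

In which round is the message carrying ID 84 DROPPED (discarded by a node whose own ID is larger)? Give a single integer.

Answer: 4

Derivation:
Round 1: pos1(id88) recv 38: drop; pos2(id58) recv 88: fwd; pos3(id84) recv 58: drop; pos4(id34) recv 84: fwd; pos5(id39) recv 34: drop; pos0(id38) recv 39: fwd
Round 2: pos3(id84) recv 88: fwd; pos5(id39) recv 84: fwd; pos1(id88) recv 39: drop
Round 3: pos4(id34) recv 88: fwd; pos0(id38) recv 84: fwd
Round 4: pos5(id39) recv 88: fwd; pos1(id88) recv 84: drop
Round 5: pos0(id38) recv 88: fwd
Round 6: pos1(id88) recv 88: ELECTED
Message ID 84 originates at pos 3; dropped at pos 1 in round 4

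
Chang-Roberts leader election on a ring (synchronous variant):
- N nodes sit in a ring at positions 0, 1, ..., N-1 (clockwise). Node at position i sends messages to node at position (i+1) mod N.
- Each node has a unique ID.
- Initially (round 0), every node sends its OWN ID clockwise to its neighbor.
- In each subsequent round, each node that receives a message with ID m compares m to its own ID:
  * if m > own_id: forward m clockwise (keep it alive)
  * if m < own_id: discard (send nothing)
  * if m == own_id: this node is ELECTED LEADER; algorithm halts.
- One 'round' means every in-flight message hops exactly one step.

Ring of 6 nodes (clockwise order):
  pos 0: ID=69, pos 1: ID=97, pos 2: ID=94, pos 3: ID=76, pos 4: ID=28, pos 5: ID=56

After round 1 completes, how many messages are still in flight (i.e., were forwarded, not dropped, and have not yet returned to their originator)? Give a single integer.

Round 1: pos1(id97) recv 69: drop; pos2(id94) recv 97: fwd; pos3(id76) recv 94: fwd; pos4(id28) recv 76: fwd; pos5(id56) recv 28: drop; pos0(id69) recv 56: drop
After round 1: 3 messages still in flight

Answer: 3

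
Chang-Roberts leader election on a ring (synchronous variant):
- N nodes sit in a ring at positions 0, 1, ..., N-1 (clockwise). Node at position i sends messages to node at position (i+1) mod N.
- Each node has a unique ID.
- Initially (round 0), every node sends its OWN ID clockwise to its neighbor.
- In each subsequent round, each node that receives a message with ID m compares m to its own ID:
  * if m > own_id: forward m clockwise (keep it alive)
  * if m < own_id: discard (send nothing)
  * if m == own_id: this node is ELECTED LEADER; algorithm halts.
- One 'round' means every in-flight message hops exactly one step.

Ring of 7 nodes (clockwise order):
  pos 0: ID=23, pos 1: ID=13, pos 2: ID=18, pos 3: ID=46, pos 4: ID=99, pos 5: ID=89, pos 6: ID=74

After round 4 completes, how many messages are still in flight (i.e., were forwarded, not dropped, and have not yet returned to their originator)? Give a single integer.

Round 1: pos1(id13) recv 23: fwd; pos2(id18) recv 13: drop; pos3(id46) recv 18: drop; pos4(id99) recv 46: drop; pos5(id89) recv 99: fwd; pos6(id74) recv 89: fwd; pos0(id23) recv 74: fwd
Round 2: pos2(id18) recv 23: fwd; pos6(id74) recv 99: fwd; pos0(id23) recv 89: fwd; pos1(id13) recv 74: fwd
Round 3: pos3(id46) recv 23: drop; pos0(id23) recv 99: fwd; pos1(id13) recv 89: fwd; pos2(id18) recv 74: fwd
Round 4: pos1(id13) recv 99: fwd; pos2(id18) recv 89: fwd; pos3(id46) recv 74: fwd
After round 4: 3 messages still in flight

Answer: 3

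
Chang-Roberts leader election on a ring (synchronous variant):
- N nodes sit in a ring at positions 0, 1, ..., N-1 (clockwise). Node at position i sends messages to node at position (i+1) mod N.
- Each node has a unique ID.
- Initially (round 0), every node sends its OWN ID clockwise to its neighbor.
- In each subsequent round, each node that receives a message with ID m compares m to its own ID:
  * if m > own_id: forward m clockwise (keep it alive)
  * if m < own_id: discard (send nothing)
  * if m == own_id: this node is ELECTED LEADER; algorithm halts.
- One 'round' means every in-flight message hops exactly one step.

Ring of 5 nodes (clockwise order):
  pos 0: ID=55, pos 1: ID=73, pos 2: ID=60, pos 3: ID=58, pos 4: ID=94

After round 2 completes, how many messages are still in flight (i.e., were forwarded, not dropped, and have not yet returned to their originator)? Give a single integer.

Answer: 2

Derivation:
Round 1: pos1(id73) recv 55: drop; pos2(id60) recv 73: fwd; pos3(id58) recv 60: fwd; pos4(id94) recv 58: drop; pos0(id55) recv 94: fwd
Round 2: pos3(id58) recv 73: fwd; pos4(id94) recv 60: drop; pos1(id73) recv 94: fwd
After round 2: 2 messages still in flight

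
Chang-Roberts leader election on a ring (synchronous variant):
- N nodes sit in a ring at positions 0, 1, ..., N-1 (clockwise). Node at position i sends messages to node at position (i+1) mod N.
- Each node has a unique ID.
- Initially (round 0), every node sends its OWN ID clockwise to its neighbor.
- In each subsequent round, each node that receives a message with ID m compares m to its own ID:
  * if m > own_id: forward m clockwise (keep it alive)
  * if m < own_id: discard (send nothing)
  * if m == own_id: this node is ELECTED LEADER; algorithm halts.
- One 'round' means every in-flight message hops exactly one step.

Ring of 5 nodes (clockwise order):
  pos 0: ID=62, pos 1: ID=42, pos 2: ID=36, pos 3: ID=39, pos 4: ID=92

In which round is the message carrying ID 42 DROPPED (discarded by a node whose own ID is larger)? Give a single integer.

Answer: 3

Derivation:
Round 1: pos1(id42) recv 62: fwd; pos2(id36) recv 42: fwd; pos3(id39) recv 36: drop; pos4(id92) recv 39: drop; pos0(id62) recv 92: fwd
Round 2: pos2(id36) recv 62: fwd; pos3(id39) recv 42: fwd; pos1(id42) recv 92: fwd
Round 3: pos3(id39) recv 62: fwd; pos4(id92) recv 42: drop; pos2(id36) recv 92: fwd
Round 4: pos4(id92) recv 62: drop; pos3(id39) recv 92: fwd
Round 5: pos4(id92) recv 92: ELECTED
Message ID 42 originates at pos 1; dropped at pos 4 in round 3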